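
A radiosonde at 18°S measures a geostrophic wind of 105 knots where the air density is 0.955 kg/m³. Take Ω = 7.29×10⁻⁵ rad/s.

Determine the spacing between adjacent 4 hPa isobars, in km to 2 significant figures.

170 km

Coriolis parameter at 18°S:
f = 2Ω sin φ = 2 × 7.29×10⁻⁵ × sin 18° = 4.51×10⁻⁵ s⁻¹
Wind speed in SI: 105 knots = 54.0 m/s
Geostrophic balance rearranged: |∂P/∂n| = f ρ V_g
|∂P/∂n| = 4.51×10⁻⁵ × 0.955 × 54.0 = 2.32×10⁻³ Pa/m
Isobar spacing: Δn = ΔP/|∂P/∂n| = 400 Pa / 2.32×10⁻³ Pa/m = 172103 m ≈ 170 km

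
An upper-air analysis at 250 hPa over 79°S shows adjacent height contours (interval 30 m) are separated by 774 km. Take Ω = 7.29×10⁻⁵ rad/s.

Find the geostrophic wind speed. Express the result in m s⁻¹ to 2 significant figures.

2.7 m s⁻¹

Coriolis parameter at 79°S:
f = 2Ω sin φ = 2 × 7.29×10⁻⁵ × sin 79° = 1.43×10⁻⁴ s⁻¹
Height gradient: |∂Z/∂n| = 30 m / 774000 m = 3.88×10⁻⁵
On a pressure surface, geostrophic balance gives V_g = (g/f)|∂Z/∂n|:
V_g = 9.81 × 3.88×10⁻⁵ / 1.43×10⁻⁴ = 2.66 m/s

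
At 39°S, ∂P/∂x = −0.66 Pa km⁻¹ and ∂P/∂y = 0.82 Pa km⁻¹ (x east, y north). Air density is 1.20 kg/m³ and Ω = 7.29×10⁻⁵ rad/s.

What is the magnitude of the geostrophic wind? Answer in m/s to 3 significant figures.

Coriolis parameter at 39°S:
f = 2Ω sin φ = 2 × 7.29×10⁻⁵ × sin 39° = 9.18×10⁻⁵ s⁻¹
In the Southern Hemisphere f is negative: f = −9.18×10⁻⁵ s⁻¹.
Component geostrophic relations (x east, y north):
u_g = −(1/(fρ)) ∂P/∂y,  v_g = (1/(fρ)) ∂P/∂x
u_g = −(0.82×10⁻³)/(−9.18×10⁻⁵ × 1.20) = 7.45 m/s;  v_g = (−0.66×10⁻³)/(−9.18×10⁻⁵ × 1.20) = 5.99 m/s
|V_g| = √(u_g² + v_g²) = 9.56 m/s

9.56 m/s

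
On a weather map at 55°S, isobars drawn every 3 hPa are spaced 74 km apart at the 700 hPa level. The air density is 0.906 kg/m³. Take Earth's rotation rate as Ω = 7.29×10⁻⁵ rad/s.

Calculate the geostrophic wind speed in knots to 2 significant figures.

Coriolis parameter at 55°S:
f = 2Ω sin φ = 2 × 7.29×10⁻⁵ × sin 55° = 1.19×10⁻⁴ s⁻¹
Pressure gradient: |∂P/∂n| = 300 Pa / 74000 m = 4.05×10⁻³ Pa/m
Geostrophic balance (pressure-gradient force = Coriolis force):
V_g = (1/(fρ)) |∂P/∂n| = 4.05×10⁻³ / (1.19×10⁻⁴ × 0.906) = 37.5 m/s
Converting: 37.5 m/s × 1.944 = 73 knots

73 knots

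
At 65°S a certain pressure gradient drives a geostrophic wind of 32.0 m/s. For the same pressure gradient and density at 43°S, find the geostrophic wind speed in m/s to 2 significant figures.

43 m/s

With the same pressure gradient and density, V_g ∝ 1/f ∝ 1/sin φ.
V₂ = V₁ · sin φ₁ / sin φ₂ = 32.0 × sin 65° / sin 43°
V₂ = 32.0 × 0.9063/0.6820 = 43 m/s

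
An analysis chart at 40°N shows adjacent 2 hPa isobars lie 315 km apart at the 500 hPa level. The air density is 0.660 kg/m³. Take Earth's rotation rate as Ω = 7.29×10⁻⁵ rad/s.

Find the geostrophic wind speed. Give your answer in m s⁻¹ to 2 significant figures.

Coriolis parameter at 40°N:
f = 2Ω sin φ = 2 × 7.29×10⁻⁵ × sin 40° = 9.37×10⁻⁵ s⁻¹
Pressure gradient: |∂P/∂n| = 200 Pa / 315000 m = 6.35×10⁻⁴ Pa/m
Geostrophic balance (pressure-gradient force = Coriolis force):
V_g = (1/(fρ)) |∂P/∂n| = 6.35×10⁻⁴ / (9.37×10⁻⁵ × 0.660) = 10.3 m/s

10 m s⁻¹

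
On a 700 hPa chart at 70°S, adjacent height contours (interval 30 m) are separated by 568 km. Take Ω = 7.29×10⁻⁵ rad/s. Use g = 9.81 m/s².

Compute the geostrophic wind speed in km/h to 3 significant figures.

13.6 km/h

Coriolis parameter at 70°S:
f = 2Ω sin φ = 2 × 7.29×10⁻⁵ × sin 70° = 1.37×10⁻⁴ s⁻¹
Height gradient: |∂Z/∂n| = 30 m / 568000 m = 5.28×10⁻⁵
On a pressure surface, geostrophic balance gives V_g = (g/f)|∂Z/∂n|:
V_g = 9.81 × 5.28×10⁻⁵ / 1.37×10⁻⁴ = 3.78 m/s
Converting: 3.78 m/s × 3.6 = 13.6 km/h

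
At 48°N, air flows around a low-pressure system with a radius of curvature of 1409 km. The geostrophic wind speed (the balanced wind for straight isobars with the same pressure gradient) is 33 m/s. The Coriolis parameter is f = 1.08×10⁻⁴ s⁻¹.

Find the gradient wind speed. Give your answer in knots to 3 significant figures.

54.2 knots

Around a low, centrifugal force acts outward with Coriolis, so pressure-gradient force balances both:
(1/ρ)|∂P/∂n| = fV + V²/R  →  V² + fR·V − fR·V_g = 0
With fR = 1.08×10⁻⁴ × 1409×10³ m = 152 m/s:
V = [−fR + √((fR)² + 4 fR V_g)]/2 = [−152 + √(152² + 4×152×33)]/2 = 27.9 m/s
Subgeostrophic (V < V_g = 33 m/s), as expected around a low.
Converting: 27.9 m/s × 1.944 = 54.2 knots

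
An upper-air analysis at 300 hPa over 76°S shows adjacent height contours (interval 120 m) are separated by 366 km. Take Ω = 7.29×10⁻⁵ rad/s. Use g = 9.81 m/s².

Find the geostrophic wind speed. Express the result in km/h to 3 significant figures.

81.8 km/h

Coriolis parameter at 76°S:
f = 2Ω sin φ = 2 × 7.29×10⁻⁵ × sin 76° = 1.41×10⁻⁴ s⁻¹
Height gradient: |∂Z/∂n| = 120 m / 366000 m = 3.28×10⁻⁴
On a pressure surface, geostrophic balance gives V_g = (g/f)|∂Z/∂n|:
V_g = 9.81 × 3.28×10⁻⁴ / 1.41×10⁻⁴ = 22.7 m/s
Converting: 22.7 m/s × 3.6 = 81.8 km/h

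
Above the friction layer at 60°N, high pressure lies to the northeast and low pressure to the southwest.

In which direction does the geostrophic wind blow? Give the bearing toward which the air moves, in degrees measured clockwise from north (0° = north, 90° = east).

The pressure-gradient force points toward the southwest (bearing 225°).
Geostrophic balance: in the Northern Hemisphere the Coriolis force deflects motion to the right, so the geostrophic wind blows 90° to the right of the pressure-gradient force (low pressure on the left).
Rotating 225° by 90° clockwise gives 315° — the wind blows toward the northwest.

315°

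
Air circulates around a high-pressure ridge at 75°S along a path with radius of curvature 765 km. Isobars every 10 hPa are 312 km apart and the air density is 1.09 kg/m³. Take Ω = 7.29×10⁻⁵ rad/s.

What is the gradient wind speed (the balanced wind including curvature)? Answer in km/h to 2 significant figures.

Coriolis parameter at 75°S:
f = 2Ω sin φ = 2 × 7.29×10⁻⁵ × sin 75° = 1.41×10⁻⁴ s⁻¹
Pressure gradient: |∂P/∂n| = 1000 Pa / 312000 m = 3.21×10⁻³ Pa/m
Geostrophic speed: V_g = |∂P/∂n|/(fρ) = 3.21×10⁻³/(1.41×10⁻⁴ × 1.09) = 20.9 m/s
Around a high, pressure-gradient force acts outward with centrifugal, so Coriolis balances both:
fV = (1/ρ)|∂P/∂n| + V²/R  →  V² − fR·V + fR·V_g = 0
With fR = 1.41×10⁻⁴ × 765×10³ m = 108 m/s:
V = [fR − √((fR)² − 4 fR V_g)]/2 = [108 − √(108² − 4×108×20.9)]/2 = 28.3 m/s
Supergeostrophic (V > V_g = 20.9 m/s), as expected around a high.
Converting: 28.3 m/s × 3.6 = 100 km/h

100 km/h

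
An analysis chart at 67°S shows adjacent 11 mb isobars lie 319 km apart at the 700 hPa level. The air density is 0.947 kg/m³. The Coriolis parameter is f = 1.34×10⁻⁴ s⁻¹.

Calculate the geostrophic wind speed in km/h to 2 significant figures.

98 km/h

Pressure gradient: |∂P/∂n| = 1100 Pa / 319000 m = 3.45×10⁻³ Pa/m
Geostrophic balance (pressure-gradient force = Coriolis force):
V_g = (1/(fρ)) |∂P/∂n| = 3.45×10⁻³ / (1.34×10⁻⁴ × 0.947) = 27.2 m/s
Converting: 27.2 m/s × 3.6 = 98 km/h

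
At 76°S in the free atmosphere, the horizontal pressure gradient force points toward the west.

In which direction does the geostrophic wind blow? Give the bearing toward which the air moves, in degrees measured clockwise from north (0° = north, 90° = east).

The pressure-gradient force points toward the west (bearing 270°).
Geostrophic balance: in the Southern Hemisphere the Coriolis force deflects motion to the left, so the geostrophic wind blows 90° to the left of the pressure-gradient force (low pressure on the right).
Rotating 270° by 90° counterclockwise gives 180° — the wind blows toward the south.

180°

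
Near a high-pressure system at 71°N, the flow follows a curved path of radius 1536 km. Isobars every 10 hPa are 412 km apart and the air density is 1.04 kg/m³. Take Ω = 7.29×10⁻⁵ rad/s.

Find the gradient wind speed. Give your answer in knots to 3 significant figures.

Coriolis parameter at 71°N:
f = 2Ω sin φ = 2 × 7.29×10⁻⁵ × sin 71° = 1.38×10⁻⁴ s⁻¹
Pressure gradient: |∂P/∂n| = 1000 Pa / 412000 m = 2.43×10⁻³ Pa/m
Geostrophic speed: V_g = |∂P/∂n|/(fρ) = 2.43×10⁻³/(1.38×10⁻⁴ × 1.04) = 16.9 m/s
Around a high, pressure-gradient force acts outward with centrifugal, so Coriolis balances both:
fV = (1/ρ)|∂P/∂n| + V²/R  →  V² − fR·V + fR·V_g = 0
With fR = 1.38×10⁻⁴ × 1536×10³ m = 212 m/s:
V = [fR − √((fR)² − 4 fR V_g)]/2 = [212 − √(212² − 4×212×16.9)]/2 = 18.6 m/s
Supergeostrophic (V > V_g = 16.9 m/s), as expected around a high.
Converting: 18.6 m/s × 1.944 = 36.1 knots

36.1 knots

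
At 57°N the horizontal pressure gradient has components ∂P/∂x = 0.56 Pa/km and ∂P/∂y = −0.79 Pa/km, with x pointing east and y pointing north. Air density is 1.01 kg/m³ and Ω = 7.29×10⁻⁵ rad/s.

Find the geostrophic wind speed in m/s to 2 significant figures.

Coriolis parameter at 57°N:
f = 2Ω sin φ = 2 × 7.29×10⁻⁵ × sin 57° = 1.22×10⁻⁴ s⁻¹
Component geostrophic relations (x east, y north):
u_g = −(1/(fρ)) ∂P/∂y,  v_g = (1/(fρ)) ∂P/∂x
u_g = −(−0.79×10⁻³)/(1.22×10⁻⁴ × 1.01) = 6.40 m/s;  v_g = (0.56×10⁻³)/(1.22×10⁻⁴ × 1.01) = 4.53 m/s
|V_g| = √(u_g² + v_g²) = 7.84 m/s

7.8 m/s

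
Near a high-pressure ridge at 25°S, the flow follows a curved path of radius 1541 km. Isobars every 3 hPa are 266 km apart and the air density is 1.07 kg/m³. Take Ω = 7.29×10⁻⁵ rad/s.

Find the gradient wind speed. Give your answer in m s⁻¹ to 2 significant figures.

Coriolis parameter at 25°S:
f = 2Ω sin φ = 2 × 7.29×10⁻⁵ × sin 25° = 6.16×10⁻⁵ s⁻¹
Pressure gradient: |∂P/∂n| = 300 Pa / 266000 m = 1.13×10⁻³ Pa/m
Geostrophic speed: V_g = |∂P/∂n|/(fρ) = 1.13×10⁻³/(6.16×10⁻⁵ × 1.07) = 17.1 m/s
Around a high, pressure-gradient force acts outward with centrifugal, so Coriolis balances both:
fV = (1/ρ)|∂P/∂n| + V²/R  →  V² − fR·V + fR·V_g = 0
With fR = 6.16×10⁻⁵ × 1541×10³ m = 95.0 m/s:
V = [fR − √((fR)² − 4 fR V_g)]/2 = [95.0 − √(95.0² − 4×95.0×17.1)]/2 = 22.4 m/s
Supergeostrophic (V > V_g = 17.1 m/s), as expected around a high.

22 m s⁻¹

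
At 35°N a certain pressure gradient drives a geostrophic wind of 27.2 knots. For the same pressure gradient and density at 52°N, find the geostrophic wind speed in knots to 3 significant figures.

19.8 knots

With the same pressure gradient and density, V_g ∝ 1/f ∝ 1/sin φ.
V₂ = V₁ · sin φ₁ / sin φ₂ = 27.2 × sin 35° / sin 52°
V₂ = 27.2 × 0.5736/0.7880 = 19.8 knots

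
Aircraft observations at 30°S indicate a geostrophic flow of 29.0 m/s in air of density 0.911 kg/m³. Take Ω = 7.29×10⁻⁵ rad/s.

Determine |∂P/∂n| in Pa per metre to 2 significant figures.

Coriolis parameter at 30°S:
f = 2Ω sin φ = 2 × 7.29×10⁻⁵ × sin 30° = 7.29×10⁻⁵ s⁻¹
Geostrophic balance rearranged: |∂P/∂n| = f ρ V_g
|∂P/∂n| = 7.29×10⁻⁵ × 0.911 × 29.0 = 1.93×10⁻³ Pa/m

1.9×10⁻³ Pa/m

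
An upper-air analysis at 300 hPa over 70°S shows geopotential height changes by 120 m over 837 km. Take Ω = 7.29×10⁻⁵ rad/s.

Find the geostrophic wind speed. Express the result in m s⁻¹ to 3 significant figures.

Coriolis parameter at 70°S:
f = 2Ω sin φ = 2 × 7.29×10⁻⁵ × sin 70° = 1.37×10⁻⁴ s⁻¹
Height gradient: |∂Z/∂n| = 120 m / 837000 m = 1.43×10⁻⁴
On a pressure surface, geostrophic balance gives V_g = (g/f)|∂Z/∂n|:
V_g = 9.81 × 1.43×10⁻⁴ / 1.37×10⁻⁴ = 10.3 m/s

10.3 m s⁻¹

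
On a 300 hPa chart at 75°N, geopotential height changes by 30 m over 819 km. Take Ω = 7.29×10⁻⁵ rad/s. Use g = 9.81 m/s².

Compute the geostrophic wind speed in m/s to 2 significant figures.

2.6 m/s

Coriolis parameter at 75°N:
f = 2Ω sin φ = 2 × 7.29×10⁻⁵ × sin 75° = 1.41×10⁻⁴ s⁻¹
Height gradient: |∂Z/∂n| = 30 m / 819000 m = 3.66×10⁻⁵
On a pressure surface, geostrophic balance gives V_g = (g/f)|∂Z/∂n|:
V_g = 9.81 × 3.66×10⁻⁵ / 1.41×10⁻⁴ = 2.55 m/s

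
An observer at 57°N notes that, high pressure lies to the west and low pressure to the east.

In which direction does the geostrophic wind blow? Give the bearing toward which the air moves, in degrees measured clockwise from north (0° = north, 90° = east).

180°

The pressure-gradient force points toward the east (bearing 090°).
Geostrophic balance: in the Northern Hemisphere the Coriolis force deflects motion to the right, so the geostrophic wind blows 90° to the right of the pressure-gradient force (low pressure on the left).
Rotating 090° by 90° clockwise gives 180° — the wind blows toward the south.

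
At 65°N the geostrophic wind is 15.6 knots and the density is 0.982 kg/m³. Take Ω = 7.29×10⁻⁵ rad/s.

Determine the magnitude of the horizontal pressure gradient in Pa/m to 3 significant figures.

1.04×10⁻³ Pa/m

Coriolis parameter at 65°N:
f = 2Ω sin φ = 2 × 7.29×10⁻⁵ × sin 65° = 1.32×10⁻⁴ s⁻¹
Wind speed in SI: 15.6 knots = 8.03 m/s
Geostrophic balance rearranged: |∂P/∂n| = f ρ V_g
|∂P/∂n| = 1.32×10⁻⁴ × 0.982 × 8.03 = 1.04×10⁻³ Pa/m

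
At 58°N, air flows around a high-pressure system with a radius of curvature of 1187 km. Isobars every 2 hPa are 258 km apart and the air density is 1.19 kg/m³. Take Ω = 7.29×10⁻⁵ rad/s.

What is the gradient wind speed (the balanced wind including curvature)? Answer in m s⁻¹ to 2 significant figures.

Coriolis parameter at 58°N:
f = 2Ω sin φ = 2 × 7.29×10⁻⁵ × sin 58° = 1.24×10⁻⁴ s⁻¹
Pressure gradient: |∂P/∂n| = 200 Pa / 258000 m = 7.75×10⁻⁴ Pa/m
Geostrophic speed: V_g = |∂P/∂n|/(fρ) = 7.75×10⁻⁴/(1.24×10⁻⁴ × 1.19) = 5.27 m/s
Around a high, pressure-gradient force acts outward with centrifugal, so Coriolis balances both:
fV = (1/ρ)|∂P/∂n| + V²/R  →  V² − fR·V + fR·V_g = 0
With fR = 1.24×10⁻⁴ × 1187×10³ m = 147 m/s:
V = [fR − √((fR)² − 4 fR V_g)]/2 = [147 − √(147² − 4×147×5.27)]/2 = 5.47 m/s
Supergeostrophic (V > V_g = 5.27 m/s), as expected around a high.

5.5 m s⁻¹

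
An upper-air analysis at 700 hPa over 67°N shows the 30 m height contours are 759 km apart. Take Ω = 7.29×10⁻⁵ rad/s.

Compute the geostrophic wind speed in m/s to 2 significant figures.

2.9 m/s

Coriolis parameter at 67°N:
f = 2Ω sin φ = 2 × 7.29×10⁻⁵ × sin 67° = 1.34×10⁻⁴ s⁻¹
Height gradient: |∂Z/∂n| = 30 m / 759000 m = 3.95×10⁻⁵
On a pressure surface, geostrophic balance gives V_g = (g/f)|∂Z/∂n|:
V_g = 9.81 × 3.95×10⁻⁵ / 1.34×10⁻⁴ = 2.89 m/s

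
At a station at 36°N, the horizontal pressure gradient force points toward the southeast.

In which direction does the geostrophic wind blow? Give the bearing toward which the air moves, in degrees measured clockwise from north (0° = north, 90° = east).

225°

The pressure-gradient force points toward the southeast (bearing 135°).
Geostrophic balance: in the Northern Hemisphere the Coriolis force deflects motion to the right, so the geostrophic wind blows 90° to the right of the pressure-gradient force (low pressure on the left).
Rotating 135° by 90° clockwise gives 225° — the wind blows toward the southwest.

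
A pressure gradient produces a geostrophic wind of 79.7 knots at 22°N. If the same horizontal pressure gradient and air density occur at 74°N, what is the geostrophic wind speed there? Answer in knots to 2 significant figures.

31 knots

With the same pressure gradient and density, V_g ∝ 1/f ∝ 1/sin φ.
V₂ = V₁ · sin φ₁ / sin φ₂ = 79.7 × sin 22° / sin 74°
V₂ = 79.7 × 0.3746/0.9613 = 31 knots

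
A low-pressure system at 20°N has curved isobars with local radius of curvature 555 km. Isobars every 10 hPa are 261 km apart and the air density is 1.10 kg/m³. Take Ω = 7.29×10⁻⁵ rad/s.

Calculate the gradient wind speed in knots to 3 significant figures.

Coriolis parameter at 20°N:
f = 2Ω sin φ = 2 × 7.29×10⁻⁵ × sin 20° = 4.99×10⁻⁵ s⁻¹
Pressure gradient: |∂P/∂n| = 1000 Pa / 261000 m = 3.83×10⁻³ Pa/m
Geostrophic speed: V_g = |∂P/∂n|/(fρ) = 3.83×10⁻³/(4.99×10⁻⁵ × 1.10) = 69.8 m/s
Around a low, centrifugal force acts outward with Coriolis, so pressure-gradient force balances both:
(1/ρ)|∂P/∂n| = fV + V²/R  →  V² + fR·V − fR·V_g = 0
With fR = 4.99×10⁻⁵ × 555×10³ m = 27.7 m/s:
V = [−fR + √((fR)² + 4 fR V_g)]/2 = [−27.7 + √(27.7² + 4×27.7×69.8)]/2 = 32.3 m/s
Subgeostrophic (V < V_g = 69.8 m/s), as expected around a low.
Converting: 32.3 m/s × 1.944 = 62.7 knots

62.7 knots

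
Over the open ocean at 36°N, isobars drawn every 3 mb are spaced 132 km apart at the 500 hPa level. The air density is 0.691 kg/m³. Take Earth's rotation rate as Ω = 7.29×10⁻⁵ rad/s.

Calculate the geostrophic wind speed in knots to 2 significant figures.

Coriolis parameter at 36°N:
f = 2Ω sin φ = 2 × 7.29×10⁻⁵ × sin 36° = 8.57×10⁻⁵ s⁻¹
Pressure gradient: |∂P/∂n| = 300 Pa / 132000 m = 2.27×10⁻³ Pa/m
Geostrophic balance (pressure-gradient force = Coriolis force):
V_g = (1/(fρ)) |∂P/∂n| = 2.27×10⁻³ / (8.57×10⁻⁵ × 0.691) = 38.4 m/s
Converting: 38.4 m/s × 1.944 = 75 knots

75 knots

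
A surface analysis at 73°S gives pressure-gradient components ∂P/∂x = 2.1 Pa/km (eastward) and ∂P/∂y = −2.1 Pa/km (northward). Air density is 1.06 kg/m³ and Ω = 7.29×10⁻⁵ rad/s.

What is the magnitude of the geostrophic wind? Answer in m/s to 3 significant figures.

Coriolis parameter at 73°S:
f = 2Ω sin φ = 2 × 7.29×10⁻⁵ × sin 73° = 1.39×10⁻⁴ s⁻¹
In the Southern Hemisphere f is negative: f = −1.39×10⁻⁴ s⁻¹.
Component geostrophic relations (x east, y north):
u_g = −(1/(fρ)) ∂P/∂y,  v_g = (1/(fρ)) ∂P/∂x
u_g = −(−2.1×10⁻³)/(−1.39×10⁻⁴ × 1.06) = −14.2 m/s;  v_g = (2.1×10⁻³)/(−1.39×10⁻⁴ × 1.06) = −14.2 m/s
|V_g| = √(u_g² + v_g²) = 20.1 m/s

20.1 m/s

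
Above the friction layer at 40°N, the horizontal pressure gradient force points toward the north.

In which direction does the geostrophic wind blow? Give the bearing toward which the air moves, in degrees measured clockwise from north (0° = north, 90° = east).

090°

The pressure-gradient force points toward the north (bearing 000°).
Geostrophic balance: in the Northern Hemisphere the Coriolis force deflects motion to the right, so the geostrophic wind blows 90° to the right of the pressure-gradient force (low pressure on the left).
Rotating 000° by 90° clockwise gives 090° — the wind blows toward the east.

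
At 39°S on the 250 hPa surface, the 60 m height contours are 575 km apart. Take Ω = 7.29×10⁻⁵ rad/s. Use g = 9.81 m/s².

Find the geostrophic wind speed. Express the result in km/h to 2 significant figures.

Coriolis parameter at 39°S:
f = 2Ω sin φ = 2 × 7.29×10⁻⁵ × sin 39° = 9.18×10⁻⁵ s⁻¹
Height gradient: |∂Z/∂n| = 60 m / 575000 m = 1.04×10⁻⁴
On a pressure surface, geostrophic balance gives V_g = (g/f)|∂Z/∂n|:
V_g = 9.81 × 1.04×10⁻⁴ / 9.18×10⁻⁵ = 11.2 m/s
Converting: 11.2 m/s × 3.6 = 40 km/h

40 km/h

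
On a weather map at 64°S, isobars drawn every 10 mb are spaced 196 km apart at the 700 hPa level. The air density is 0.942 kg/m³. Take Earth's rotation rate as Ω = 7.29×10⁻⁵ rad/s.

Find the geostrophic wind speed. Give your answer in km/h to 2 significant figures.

Coriolis parameter at 64°S:
f = 2Ω sin φ = 2 × 7.29×10⁻⁵ × sin 64° = 1.31×10⁻⁴ s⁻¹
Pressure gradient: |∂P/∂n| = 1000 Pa / 196000 m = 5.10×10⁻³ Pa/m
Geostrophic balance (pressure-gradient force = Coriolis force):
V_g = (1/(fρ)) |∂P/∂n| = 5.10×10⁻³ / (1.31×10⁻⁴ × 0.942) = 41.3 m/s
Converting: 41.3 m/s × 3.6 = 150 km/h

150 km/h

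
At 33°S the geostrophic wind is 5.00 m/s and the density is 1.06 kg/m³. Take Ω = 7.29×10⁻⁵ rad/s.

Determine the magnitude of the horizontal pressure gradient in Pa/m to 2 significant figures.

4.2×10⁻⁴ Pa/m

Coriolis parameter at 33°S:
f = 2Ω sin φ = 2 × 7.29×10⁻⁵ × sin 33° = 7.94×10⁻⁵ s⁻¹
Geostrophic balance rearranged: |∂P/∂n| = f ρ V_g
|∂P/∂n| = 7.94×10⁻⁵ × 1.06 × 5.00 = 4.21×10⁻⁴ Pa/m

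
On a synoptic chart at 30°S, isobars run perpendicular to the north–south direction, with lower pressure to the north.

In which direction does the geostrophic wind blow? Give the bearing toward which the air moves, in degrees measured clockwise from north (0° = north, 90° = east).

270°

The pressure-gradient force points toward the north (bearing 000°).
Geostrophic balance: in the Southern Hemisphere the Coriolis force deflects motion to the left, so the geostrophic wind blows 90° to the left of the pressure-gradient force (low pressure on the right).
Rotating 000° by 90° counterclockwise gives 270° — the wind blows toward the west.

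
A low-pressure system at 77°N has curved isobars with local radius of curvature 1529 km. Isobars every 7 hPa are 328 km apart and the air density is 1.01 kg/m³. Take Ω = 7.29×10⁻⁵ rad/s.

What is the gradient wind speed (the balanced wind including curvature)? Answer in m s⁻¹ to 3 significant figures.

Coriolis parameter at 77°N:
f = 2Ω sin φ = 2 × 7.29×10⁻⁵ × sin 77° = 1.42×10⁻⁴ s⁻¹
Pressure gradient: |∂P/∂n| = 700 Pa / 328000 m = 2.13×10⁻³ Pa/m
Geostrophic speed: V_g = |∂P/∂n|/(fρ) = 2.13×10⁻³/(1.42×10⁻⁴ × 1.01) = 14.9 m/s
Around a low, centrifugal force acts outward with Coriolis, so pressure-gradient force balances both:
(1/ρ)|∂P/∂n| = fV + V²/R  →  V² + fR·V − fR·V_g = 0
With fR = 1.42×10⁻⁴ × 1529×10³ m = 217 m/s:
V = [−fR + √((fR)² + 4 fR V_g)]/2 = [−217 + √(217² + 4×217×14.9)]/2 = 14 m/s
Subgeostrophic (V < V_g = 14.9 m/s), as expected around a low.

14.0 m s⁻¹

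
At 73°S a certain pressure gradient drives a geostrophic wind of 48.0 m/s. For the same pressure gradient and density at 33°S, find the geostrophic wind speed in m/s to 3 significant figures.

84.3 m/s

With the same pressure gradient and density, V_g ∝ 1/f ∝ 1/sin φ.
V₂ = V₁ · sin φ₁ / sin φ₂ = 48.0 × sin 73° / sin 33°
V₂ = 48.0 × 0.9563/0.5446 = 84.3 m/s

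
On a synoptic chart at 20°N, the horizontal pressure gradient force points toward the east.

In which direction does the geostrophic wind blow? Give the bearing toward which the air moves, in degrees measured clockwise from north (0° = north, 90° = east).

180°

The pressure-gradient force points toward the east (bearing 090°).
Geostrophic balance: in the Northern Hemisphere the Coriolis force deflects motion to the right, so the geostrophic wind blows 90° to the right of the pressure-gradient force (low pressure on the left).
Rotating 090° by 90° clockwise gives 180° — the wind blows toward the south.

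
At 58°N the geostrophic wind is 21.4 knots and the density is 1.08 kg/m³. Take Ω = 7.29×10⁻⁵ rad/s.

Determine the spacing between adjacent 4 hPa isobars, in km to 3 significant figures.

Coriolis parameter at 58°N:
f = 2Ω sin φ = 2 × 7.29×10⁻⁵ × sin 58° = 1.24×10⁻⁴ s⁻¹
Wind speed in SI: 21.4 knots = 11.0 m/s
Geostrophic balance rearranged: |∂P/∂n| = f ρ V_g
|∂P/∂n| = 1.24×10⁻⁴ × 1.08 × 11.0 = 1.47×10⁻³ Pa/m
Isobar spacing: Δn = ΔP/|∂P/∂n| = 400 Pa / 1.47×10⁻³ Pa/m = 272086 m ≈ 272 km

272 km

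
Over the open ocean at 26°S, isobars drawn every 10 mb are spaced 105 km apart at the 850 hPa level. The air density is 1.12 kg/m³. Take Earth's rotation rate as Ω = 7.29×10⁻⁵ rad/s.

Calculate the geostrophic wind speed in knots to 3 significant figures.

259 knots

Coriolis parameter at 26°S:
f = 2Ω sin φ = 2 × 7.29×10⁻⁵ × sin 26° = 6.39×10⁻⁵ s⁻¹
Pressure gradient: |∂P/∂n| = 1000 Pa / 105000 m = 9.52×10⁻³ Pa/m
Geostrophic balance (pressure-gradient force = Coriolis force):
V_g = (1/(fρ)) |∂P/∂n| = 9.52×10⁻³ / (6.39×10⁻⁵ × 1.12) = 133 m/s
Converting: 133 m/s × 1.944 = 259 knots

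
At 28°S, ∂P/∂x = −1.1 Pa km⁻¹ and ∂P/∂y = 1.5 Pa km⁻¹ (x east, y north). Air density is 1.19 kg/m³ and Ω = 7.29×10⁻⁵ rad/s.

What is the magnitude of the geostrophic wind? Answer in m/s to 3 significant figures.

22.8 m/s

Coriolis parameter at 28°S:
f = 2Ω sin φ = 2 × 7.29×10⁻⁵ × sin 28° = 6.84×10⁻⁵ s⁻¹
In the Southern Hemisphere f is negative: f = −6.84×10⁻⁵ s⁻¹.
Component geostrophic relations (x east, y north):
u_g = −(1/(fρ)) ∂P/∂y,  v_g = (1/(fρ)) ∂P/∂x
u_g = −(1.5×10⁻³)/(−6.84×10⁻⁵ × 1.19) = 18.4 m/s;  v_g = (−1.1×10⁻³)/(−6.84×10⁻⁵ × 1.19) = 13.5 m/s
|V_g| = √(u_g² + v_g²) = 22.8 m/s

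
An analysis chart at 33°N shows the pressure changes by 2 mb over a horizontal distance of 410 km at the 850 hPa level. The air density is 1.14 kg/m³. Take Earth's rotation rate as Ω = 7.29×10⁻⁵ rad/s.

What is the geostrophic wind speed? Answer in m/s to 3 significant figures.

5.39 m/s

Coriolis parameter at 33°N:
f = 2Ω sin φ = 2 × 7.29×10⁻⁵ × sin 33° = 7.94×10⁻⁵ s⁻¹
Pressure gradient: |∂P/∂n| = 200 Pa / 410000 m = 4.88×10⁻⁴ Pa/m
Geostrophic balance (pressure-gradient force = Coriolis force):
V_g = (1/(fρ)) |∂P/∂n| = 4.88×10⁻⁴ / (7.94×10⁻⁵ × 1.14) = 5.39 m/s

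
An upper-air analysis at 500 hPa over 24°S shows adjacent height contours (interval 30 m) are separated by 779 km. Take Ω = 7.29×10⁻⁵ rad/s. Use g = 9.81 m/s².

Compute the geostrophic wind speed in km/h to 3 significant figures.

22.9 km/h

Coriolis parameter at 24°S:
f = 2Ω sin φ = 2 × 7.29×10⁻⁵ × sin 24° = 5.93×10⁻⁵ s⁻¹
Height gradient: |∂Z/∂n| = 30 m / 779000 m = 3.85×10⁻⁵
On a pressure surface, geostrophic balance gives V_g = (g/f)|∂Z/∂n|:
V_g = 9.81 × 3.85×10⁻⁵ / 5.93×10⁻⁵ = 6.37 m/s
Converting: 6.37 m/s × 3.6 = 22.9 km/h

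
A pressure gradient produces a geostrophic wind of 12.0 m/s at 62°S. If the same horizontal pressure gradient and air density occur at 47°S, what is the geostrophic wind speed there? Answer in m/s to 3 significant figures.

With the same pressure gradient and density, V_g ∝ 1/f ∝ 1/sin φ.
V₂ = V₁ · sin φ₁ / sin φ₂ = 12.0 × sin 62° / sin 47°
V₂ = 12.0 × 0.8829/0.7314 = 14.5 m/s

14.5 m/s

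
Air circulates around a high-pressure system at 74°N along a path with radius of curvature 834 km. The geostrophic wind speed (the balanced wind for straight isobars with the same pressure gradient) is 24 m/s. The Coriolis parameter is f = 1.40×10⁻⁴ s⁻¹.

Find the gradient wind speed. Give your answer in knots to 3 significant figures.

65.6 knots

Around a high, pressure-gradient force acts outward with centrifugal, so Coriolis balances both:
fV = (1/ρ)|∂P/∂n| + V²/R  →  V² − fR·V + fR·V_g = 0
With fR = 1.40×10⁻⁴ × 834×10³ m = 117 m/s:
V = [fR − √((fR)² − 4 fR V_g)]/2 = [117 − √(117² − 4×117×24)]/2 = 33.8 m/s
Supergeostrophic (V > V_g = 24 m/s), as expected around a high.
Converting: 33.8 m/s × 1.944 = 65.6 knots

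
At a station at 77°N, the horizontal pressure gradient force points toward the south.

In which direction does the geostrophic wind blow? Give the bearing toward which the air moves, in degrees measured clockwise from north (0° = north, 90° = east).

270°

The pressure-gradient force points toward the south (bearing 180°).
Geostrophic balance: in the Northern Hemisphere the Coriolis force deflects motion to the right, so the geostrophic wind blows 90° to the right of the pressure-gradient force (low pressure on the left).
Rotating 180° by 90° clockwise gives 270° — the wind blows toward the west.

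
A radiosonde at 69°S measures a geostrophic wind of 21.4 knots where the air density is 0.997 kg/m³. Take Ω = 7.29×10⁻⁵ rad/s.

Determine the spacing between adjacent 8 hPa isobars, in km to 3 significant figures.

535 km

Coriolis parameter at 69°S:
f = 2Ω sin φ = 2 × 7.29×10⁻⁵ × sin 69° = 1.36×10⁻⁴ s⁻¹
Wind speed in SI: 21.4 knots = 11.0 m/s
Geostrophic balance rearranged: |∂P/∂n| = f ρ V_g
|∂P/∂n| = 1.36×10⁻⁴ × 0.997 × 11.0 = 1.49×10⁻³ Pa/m
Isobar spacing: Δn = ΔP/|∂P/∂n| = 800 Pa / 1.49×10⁻³ Pa/m = 535468 m ≈ 535 km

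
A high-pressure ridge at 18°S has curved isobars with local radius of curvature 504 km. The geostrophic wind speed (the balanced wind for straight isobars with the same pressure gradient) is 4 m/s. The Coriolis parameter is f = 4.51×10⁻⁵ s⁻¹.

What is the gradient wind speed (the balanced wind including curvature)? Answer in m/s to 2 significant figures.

Around a high, pressure-gradient force acts outward with centrifugal, so Coriolis balances both:
fV = (1/ρ)|∂P/∂n| + V²/R  →  V² − fR·V + fR·V_g = 0
With fR = 4.51×10⁻⁵ × 504×10³ m = 22.7 m/s:
V = [fR − √((fR)² − 4 fR V_g)]/2 = [22.7 − √(22.7² − 4×22.7×4)]/2 = 5.18 m/s
Supergeostrophic (V > V_g = 4 m/s), as expected around a high.

5.2 m/s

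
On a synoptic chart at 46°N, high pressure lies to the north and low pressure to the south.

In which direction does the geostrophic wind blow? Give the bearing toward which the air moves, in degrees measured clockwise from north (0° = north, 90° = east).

The pressure-gradient force points toward the south (bearing 180°).
Geostrophic balance: in the Northern Hemisphere the Coriolis force deflects motion to the right, so the geostrophic wind blows 90° to the right of the pressure-gradient force (low pressure on the left).
Rotating 180° by 90° clockwise gives 270° — the wind blows toward the west.

270°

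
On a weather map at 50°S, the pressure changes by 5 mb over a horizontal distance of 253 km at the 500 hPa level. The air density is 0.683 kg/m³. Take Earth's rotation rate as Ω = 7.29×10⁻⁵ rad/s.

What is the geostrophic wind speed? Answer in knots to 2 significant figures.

50 knots

Coriolis parameter at 50°S:
f = 2Ω sin φ = 2 × 7.29×10⁻⁵ × sin 50° = 1.12×10⁻⁴ s⁻¹
Pressure gradient: |∂P/∂n| = 500 Pa / 253000 m = 1.98×10⁻³ Pa/m
Geostrophic balance (pressure-gradient force = Coriolis force):
V_g = (1/(fρ)) |∂P/∂n| = 1.98×10⁻³ / (1.12×10⁻⁴ × 0.683) = 25.9 m/s
Converting: 25.9 m/s × 1.944 = 50 knots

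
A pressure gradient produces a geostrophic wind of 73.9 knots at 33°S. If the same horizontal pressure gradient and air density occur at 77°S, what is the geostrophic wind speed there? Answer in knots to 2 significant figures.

With the same pressure gradient and density, V_g ∝ 1/f ∝ 1/sin φ.
V₂ = V₁ · sin φ₁ / sin φ₂ = 73.9 × sin 33° / sin 77°
V₂ = 73.9 × 0.5446/0.9744 = 41 knots

41 knots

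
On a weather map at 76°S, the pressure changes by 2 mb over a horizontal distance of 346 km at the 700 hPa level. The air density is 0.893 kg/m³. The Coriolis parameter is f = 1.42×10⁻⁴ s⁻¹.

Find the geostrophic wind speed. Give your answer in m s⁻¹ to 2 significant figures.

4.6 m s⁻¹

Pressure gradient: |∂P/∂n| = 200 Pa / 346000 m = 5.78×10⁻⁴ Pa/m
Geostrophic balance (pressure-gradient force = Coriolis force):
V_g = (1/(fρ)) |∂P/∂n| = 5.78×10⁻⁴ / (1.42×10⁻⁴ × 0.893) = 4.56 m/s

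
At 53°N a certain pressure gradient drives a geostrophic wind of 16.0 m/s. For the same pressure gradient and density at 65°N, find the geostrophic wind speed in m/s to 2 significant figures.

14 m/s

With the same pressure gradient and density, V_g ∝ 1/f ∝ 1/sin φ.
V₂ = V₁ · sin φ₁ / sin φ₂ = 16.0 × sin 53° / sin 65°
V₂ = 16.0 × 0.7986/0.9063 = 14 m/s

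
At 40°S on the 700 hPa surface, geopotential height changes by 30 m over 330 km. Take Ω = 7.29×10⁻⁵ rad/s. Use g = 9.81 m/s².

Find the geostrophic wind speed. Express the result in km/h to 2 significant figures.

34 km/h

Coriolis parameter at 40°S:
f = 2Ω sin φ = 2 × 7.29×10⁻⁵ × sin 40° = 9.37×10⁻⁵ s⁻¹
Height gradient: |∂Z/∂n| = 30 m / 330000 m = 9.09×10⁻⁵
On a pressure surface, geostrophic balance gives V_g = (g/f)|∂Z/∂n|:
V_g = 9.81 × 9.09×10⁻⁵ / 9.37×10⁻⁵ = 9.52 m/s
Converting: 9.52 m/s × 3.6 = 34 km/h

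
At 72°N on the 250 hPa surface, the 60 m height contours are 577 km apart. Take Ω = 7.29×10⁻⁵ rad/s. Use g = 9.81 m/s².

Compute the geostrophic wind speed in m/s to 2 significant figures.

Coriolis parameter at 72°N:
f = 2Ω sin φ = 2 × 7.29×10⁻⁵ × sin 72° = 1.39×10⁻⁴ s⁻¹
Height gradient: |∂Z/∂n| = 60 m / 577000 m = 1.04×10⁻⁴
On a pressure surface, geostrophic balance gives V_g = (g/f)|∂Z/∂n|:
V_g = 9.81 × 1.04×10⁻⁴ / 1.39×10⁻⁴ = 7.36 m/s

7.4 m/s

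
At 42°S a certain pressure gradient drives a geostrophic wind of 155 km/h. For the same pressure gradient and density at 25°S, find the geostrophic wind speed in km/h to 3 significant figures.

245 km/h

With the same pressure gradient and density, V_g ∝ 1/f ∝ 1/sin φ.
V₂ = V₁ · sin φ₁ / sin φ₂ = 155 × sin 42° / sin 25°
V₂ = 155 × 0.6691/0.4226 = 245 km/h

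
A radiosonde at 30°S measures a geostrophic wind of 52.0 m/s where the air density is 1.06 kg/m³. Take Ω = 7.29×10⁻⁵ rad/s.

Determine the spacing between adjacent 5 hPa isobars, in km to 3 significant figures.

Coriolis parameter at 30°S:
f = 2Ω sin φ = 2 × 7.29×10⁻⁵ × sin 30° = 7.29×10⁻⁵ s⁻¹
Geostrophic balance rearranged: |∂P/∂n| = f ρ V_g
|∂P/∂n| = 7.29×10⁻⁵ × 1.06 × 52.0 = 4.02×10⁻³ Pa/m
Isobar spacing: Δn = ΔP/|∂P/∂n| = 500 Pa / 4.02×10⁻³ Pa/m = 124432 m ≈ 124 km

124 km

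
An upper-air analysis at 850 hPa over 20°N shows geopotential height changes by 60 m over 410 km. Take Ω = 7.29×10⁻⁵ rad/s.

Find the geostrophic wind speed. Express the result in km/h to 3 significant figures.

104 km/h

Coriolis parameter at 20°N:
f = 2Ω sin φ = 2 × 7.29×10⁻⁵ × sin 20° = 4.99×10⁻⁵ s⁻¹
Height gradient: |∂Z/∂n| = 60 m / 410000 m = 1.46×10⁻⁴
On a pressure surface, geostrophic balance gives V_g = (g/f)|∂Z/∂n|:
V_g = 9.81 × 1.46×10⁻⁴ / 4.99×10⁻⁵ = 28.8 m/s
Converting: 28.8 m/s × 3.6 = 104 km/h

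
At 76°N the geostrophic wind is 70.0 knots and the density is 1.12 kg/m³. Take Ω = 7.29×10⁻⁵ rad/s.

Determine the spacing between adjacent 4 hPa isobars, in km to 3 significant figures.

Coriolis parameter at 76°N:
f = 2Ω sin φ = 2 × 7.29×10⁻⁵ × sin 76° = 1.41×10⁻⁴ s⁻¹
Wind speed in SI: 70.0 knots = 36.0 m/s
Geostrophic balance rearranged: |∂P/∂n| = f ρ V_g
|∂P/∂n| = 1.41×10⁻⁴ × 1.12 × 36.0 = 5.71×10⁻³ Pa/m
Isobar spacing: Δn = ΔP/|∂P/∂n| = 400 Pa / 5.71×10⁻³ Pa/m = 70104 m ≈ 70.1 km

70.1 km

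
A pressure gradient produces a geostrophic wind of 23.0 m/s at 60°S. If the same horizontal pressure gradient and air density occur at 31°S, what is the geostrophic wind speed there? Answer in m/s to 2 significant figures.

39 m/s

With the same pressure gradient and density, V_g ∝ 1/f ∝ 1/sin φ.
V₂ = V₁ · sin φ₁ / sin φ₂ = 23.0 × sin 60° / sin 31°
V₂ = 23.0 × 0.8660/0.5150 = 39 m/s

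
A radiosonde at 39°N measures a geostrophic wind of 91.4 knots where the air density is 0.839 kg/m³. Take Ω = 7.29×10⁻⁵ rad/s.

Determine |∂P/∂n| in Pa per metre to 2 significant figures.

Coriolis parameter at 39°N:
f = 2Ω sin φ = 2 × 7.29×10⁻⁵ × sin 39° = 9.18×10⁻⁵ s⁻¹
Wind speed in SI: 91.4 knots = 47.0 m/s
Geostrophic balance rearranged: |∂P/∂n| = f ρ V_g
|∂P/∂n| = 9.18×10⁻⁵ × 0.839 × 47.0 = 3.62×10⁻³ Pa/m

3.6×10⁻³ Pa/m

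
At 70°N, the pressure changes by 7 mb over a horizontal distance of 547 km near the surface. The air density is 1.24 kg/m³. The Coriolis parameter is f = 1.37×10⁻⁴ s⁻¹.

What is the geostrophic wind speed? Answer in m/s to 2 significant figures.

7.5 m/s

Pressure gradient: |∂P/∂n| = 700 Pa / 547000 m = 1.28×10⁻³ Pa/m
Geostrophic balance (pressure-gradient force = Coriolis force):
V_g = (1/(fρ)) |∂P/∂n| = 1.28×10⁻³ / (1.37×10⁻⁴ × 1.24) = 7.53 m/s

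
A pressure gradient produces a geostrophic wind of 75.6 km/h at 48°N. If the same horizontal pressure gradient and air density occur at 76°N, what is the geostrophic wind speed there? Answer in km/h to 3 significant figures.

With the same pressure gradient and density, V_g ∝ 1/f ∝ 1/sin φ.
V₂ = V₁ · sin φ₁ / sin φ₂ = 75.6 × sin 48° / sin 76°
V₂ = 75.6 × 0.7431/0.9703 = 57.9 km/h

57.9 km/h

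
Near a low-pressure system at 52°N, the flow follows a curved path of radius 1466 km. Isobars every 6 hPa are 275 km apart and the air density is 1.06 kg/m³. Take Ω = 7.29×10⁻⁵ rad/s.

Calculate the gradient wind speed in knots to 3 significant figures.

Coriolis parameter at 52°N:
f = 2Ω sin φ = 2 × 7.29×10⁻⁵ × sin 52° = 1.15×10⁻⁴ s⁻¹
Pressure gradient: |∂P/∂n| = 600 Pa / 275000 m = 2.18×10⁻³ Pa/m
Geostrophic speed: V_g = |∂P/∂n|/(fρ) = 2.18×10⁻³/(1.15×10⁻⁴ × 1.06) = 17.9 m/s
Around a low, centrifugal force acts outward with Coriolis, so pressure-gradient force balances both:
(1/ρ)|∂P/∂n| = fV + V²/R  →  V² + fR·V − fR·V_g = 0
With fR = 1.15×10⁻⁴ × 1466×10³ m = 168 m/s:
V = [−fR + √((fR)² + 4 fR V_g)]/2 = [−168 + √(168² + 4×168×17.9)]/2 = 16.3 m/s
Subgeostrophic (V < V_g = 17.9 m/s), as expected around a low.
Converting: 16.3 m/s × 1.944 = 31.7 knots

31.7 knots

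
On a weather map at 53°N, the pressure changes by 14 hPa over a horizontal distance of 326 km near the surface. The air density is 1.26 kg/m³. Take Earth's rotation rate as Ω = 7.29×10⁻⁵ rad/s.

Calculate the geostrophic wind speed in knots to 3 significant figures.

Coriolis parameter at 53°N:
f = 2Ω sin φ = 2 × 7.29×10⁻⁵ × sin 53° = 1.16×10⁻⁴ s⁻¹
Pressure gradient: |∂P/∂n| = 1400 Pa / 326000 m = 4.29×10⁻³ Pa/m
Geostrophic balance (pressure-gradient force = Coriolis force):
V_g = (1/(fρ)) |∂P/∂n| = 4.29×10⁻³ / (1.16×10⁻⁴ × 1.26) = 29.3 m/s
Converting: 29.3 m/s × 1.944 = 56.9 knots

56.9 knots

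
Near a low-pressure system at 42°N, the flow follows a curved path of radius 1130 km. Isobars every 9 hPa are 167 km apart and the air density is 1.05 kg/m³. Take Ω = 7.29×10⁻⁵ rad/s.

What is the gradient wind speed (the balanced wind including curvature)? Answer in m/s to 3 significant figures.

38.9 m/s

Coriolis parameter at 42°N:
f = 2Ω sin φ = 2 × 7.29×10⁻⁵ × sin 42° = 9.76×10⁻⁵ s⁻¹
Pressure gradient: |∂P/∂n| = 900 Pa / 167000 m = 5.39×10⁻³ Pa/m
Geostrophic speed: V_g = |∂P/∂n|/(fρ) = 5.39×10⁻³/(9.76×10⁻⁵ × 1.05) = 52.6 m/s
Around a low, centrifugal force acts outward with Coriolis, so pressure-gradient force balances both:
(1/ρ)|∂P/∂n| = fV + V²/R  →  V² + fR·V − fR·V_g = 0
With fR = 9.76×10⁻⁵ × 1130×10³ m = 110 m/s:
V = [−fR + √((fR)² + 4 fR V_g)]/2 = [−110 + √(110² + 4×110×52.6)]/2 = 38.9 m/s
Subgeostrophic (V < V_g = 52.6 m/s), as expected around a low.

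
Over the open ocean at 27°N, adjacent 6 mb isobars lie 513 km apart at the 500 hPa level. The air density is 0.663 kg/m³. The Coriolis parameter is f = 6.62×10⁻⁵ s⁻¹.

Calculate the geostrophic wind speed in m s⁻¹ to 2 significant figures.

27 m s⁻¹

Pressure gradient: |∂P/∂n| = 600 Pa / 513000 m = 1.17×10⁻³ Pa/m
Geostrophic balance (pressure-gradient force = Coriolis force):
V_g = (1/(fρ)) |∂P/∂n| = 1.17×10⁻³ / (6.62×10⁻⁵ × 0.663) = 26.6 m/s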